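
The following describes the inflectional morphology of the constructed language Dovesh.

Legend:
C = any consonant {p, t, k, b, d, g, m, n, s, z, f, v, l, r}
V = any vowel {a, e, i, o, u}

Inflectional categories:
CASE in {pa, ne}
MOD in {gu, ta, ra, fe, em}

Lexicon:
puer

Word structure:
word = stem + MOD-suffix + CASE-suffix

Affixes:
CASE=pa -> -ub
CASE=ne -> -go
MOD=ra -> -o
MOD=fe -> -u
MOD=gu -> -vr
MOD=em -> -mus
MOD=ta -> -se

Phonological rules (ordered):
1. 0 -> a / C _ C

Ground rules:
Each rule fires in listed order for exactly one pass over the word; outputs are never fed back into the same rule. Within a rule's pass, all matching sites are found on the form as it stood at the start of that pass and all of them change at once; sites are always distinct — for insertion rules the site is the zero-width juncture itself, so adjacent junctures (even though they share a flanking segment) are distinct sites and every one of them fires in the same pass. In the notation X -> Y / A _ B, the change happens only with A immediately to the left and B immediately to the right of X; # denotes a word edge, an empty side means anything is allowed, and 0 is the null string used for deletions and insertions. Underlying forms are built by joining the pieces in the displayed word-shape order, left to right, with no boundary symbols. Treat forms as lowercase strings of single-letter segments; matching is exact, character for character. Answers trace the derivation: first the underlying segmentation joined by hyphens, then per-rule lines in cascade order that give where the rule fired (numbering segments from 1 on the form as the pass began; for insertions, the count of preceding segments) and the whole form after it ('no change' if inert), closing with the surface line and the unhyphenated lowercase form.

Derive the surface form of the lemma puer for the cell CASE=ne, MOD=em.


underlying: puer-mus-go
1. 0 -> a / C _ C: inserts after position(s) 4, 7: pueramusago
surface: pueramusago


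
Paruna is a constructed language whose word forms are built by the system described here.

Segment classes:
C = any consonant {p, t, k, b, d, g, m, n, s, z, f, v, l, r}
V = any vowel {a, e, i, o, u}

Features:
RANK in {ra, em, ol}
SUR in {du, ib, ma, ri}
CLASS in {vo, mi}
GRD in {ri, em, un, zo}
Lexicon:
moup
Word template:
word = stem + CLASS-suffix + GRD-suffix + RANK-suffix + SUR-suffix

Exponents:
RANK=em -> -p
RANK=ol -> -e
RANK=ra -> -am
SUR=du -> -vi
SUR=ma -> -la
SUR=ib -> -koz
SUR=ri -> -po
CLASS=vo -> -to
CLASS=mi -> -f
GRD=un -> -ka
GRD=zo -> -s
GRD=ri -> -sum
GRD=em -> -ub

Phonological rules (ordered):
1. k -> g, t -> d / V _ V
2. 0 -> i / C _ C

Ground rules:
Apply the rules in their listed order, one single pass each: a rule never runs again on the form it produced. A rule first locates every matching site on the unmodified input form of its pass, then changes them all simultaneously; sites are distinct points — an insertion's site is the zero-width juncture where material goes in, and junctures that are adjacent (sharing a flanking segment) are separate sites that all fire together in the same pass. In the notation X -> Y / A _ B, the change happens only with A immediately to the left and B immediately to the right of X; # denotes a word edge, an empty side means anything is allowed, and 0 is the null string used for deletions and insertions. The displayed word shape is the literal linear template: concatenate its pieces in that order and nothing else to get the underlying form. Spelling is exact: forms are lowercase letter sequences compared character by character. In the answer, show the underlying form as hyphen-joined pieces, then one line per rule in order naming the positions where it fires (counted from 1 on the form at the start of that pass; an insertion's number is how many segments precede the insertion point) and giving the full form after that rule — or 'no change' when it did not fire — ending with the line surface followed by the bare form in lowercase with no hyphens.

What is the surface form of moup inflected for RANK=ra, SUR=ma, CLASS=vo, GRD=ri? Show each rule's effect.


underlying: moup-to-sum-am-la
1. k -> g, t -> d / V _ V: no change
2. 0 -> i / C _ C: inserts after position(s) 4, 11: moupitosumamila
surface: moupitosumamila


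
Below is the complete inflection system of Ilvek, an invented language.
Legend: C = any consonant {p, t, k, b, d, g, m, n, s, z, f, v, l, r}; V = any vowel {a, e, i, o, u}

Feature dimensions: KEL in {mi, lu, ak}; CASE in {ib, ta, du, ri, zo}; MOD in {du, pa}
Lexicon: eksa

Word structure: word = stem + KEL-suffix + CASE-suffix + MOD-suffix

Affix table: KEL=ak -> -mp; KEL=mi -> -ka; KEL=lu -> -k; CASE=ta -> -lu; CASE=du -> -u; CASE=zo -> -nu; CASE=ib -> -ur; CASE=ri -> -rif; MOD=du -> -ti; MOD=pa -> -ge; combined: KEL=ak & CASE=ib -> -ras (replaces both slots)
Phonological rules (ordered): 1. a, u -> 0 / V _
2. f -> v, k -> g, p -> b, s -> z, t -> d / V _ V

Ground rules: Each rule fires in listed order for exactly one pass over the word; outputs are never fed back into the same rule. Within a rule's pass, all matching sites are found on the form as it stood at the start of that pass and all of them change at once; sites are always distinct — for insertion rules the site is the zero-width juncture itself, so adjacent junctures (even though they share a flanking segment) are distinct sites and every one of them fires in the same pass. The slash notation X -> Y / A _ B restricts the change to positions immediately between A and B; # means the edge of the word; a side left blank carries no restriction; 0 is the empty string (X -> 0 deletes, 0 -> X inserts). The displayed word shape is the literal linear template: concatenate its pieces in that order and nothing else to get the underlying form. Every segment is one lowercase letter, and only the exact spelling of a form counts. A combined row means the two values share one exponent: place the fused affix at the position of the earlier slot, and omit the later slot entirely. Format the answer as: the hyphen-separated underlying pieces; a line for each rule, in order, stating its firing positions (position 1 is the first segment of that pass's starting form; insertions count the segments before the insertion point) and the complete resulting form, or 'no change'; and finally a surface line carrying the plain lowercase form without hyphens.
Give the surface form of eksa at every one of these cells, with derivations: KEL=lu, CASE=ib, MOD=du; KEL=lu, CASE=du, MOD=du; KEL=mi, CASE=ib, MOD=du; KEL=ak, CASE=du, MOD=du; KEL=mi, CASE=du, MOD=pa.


cell KEL=lu, CASE=ib, MOD=du:
underlying: eksa-k-ur-ti
1. a, u -> 0 / V _: no change
2. f -> v, k -> g, p -> b, s -> z, t -> d / V _ V: fires at position(s) 5: eksagurti
surface: eksagurti

cell KEL=lu, CASE=du, MOD=du:
underlying: eksa-k-u-ti
1. a, u -> 0 / V _: no change
2. f -> v, k -> g, p -> b, s -> z, t -> d / V _ V: fires at position(s) 5, 7: eksagudi
surface: eksagudi

cell KEL=mi, CASE=ib, MOD=du:
underlying: eksa-ka-ur-ti
1. a, u -> 0 / V _: fires at position(s) 7: eksakarti
2. f -> v, k -> g, p -> b, s -> z, t -> d / V _ V: fires at position(s) 5: eksagarti
surface: eksagarti

cell KEL=ak, CASE=du, MOD=du:
underlying: eksa-mp-u-ti
1. a, u -> 0 / V _: no change
2. f -> v, k -> g, p -> b, s -> z, t -> d / V _ V: fires at position(s) 8: eksampudi
surface: eksampudi

cell KEL=mi, CASE=du, MOD=pa:
underlying: eksa-ka-u-ge
1. a, u -> 0 / V _: fires at position(s) 7: eksakage
2. f -> v, k -> g, p -> b, s -> z, t -> d / V _ V: fires at position(s) 5: eksagage
surface: eksagage


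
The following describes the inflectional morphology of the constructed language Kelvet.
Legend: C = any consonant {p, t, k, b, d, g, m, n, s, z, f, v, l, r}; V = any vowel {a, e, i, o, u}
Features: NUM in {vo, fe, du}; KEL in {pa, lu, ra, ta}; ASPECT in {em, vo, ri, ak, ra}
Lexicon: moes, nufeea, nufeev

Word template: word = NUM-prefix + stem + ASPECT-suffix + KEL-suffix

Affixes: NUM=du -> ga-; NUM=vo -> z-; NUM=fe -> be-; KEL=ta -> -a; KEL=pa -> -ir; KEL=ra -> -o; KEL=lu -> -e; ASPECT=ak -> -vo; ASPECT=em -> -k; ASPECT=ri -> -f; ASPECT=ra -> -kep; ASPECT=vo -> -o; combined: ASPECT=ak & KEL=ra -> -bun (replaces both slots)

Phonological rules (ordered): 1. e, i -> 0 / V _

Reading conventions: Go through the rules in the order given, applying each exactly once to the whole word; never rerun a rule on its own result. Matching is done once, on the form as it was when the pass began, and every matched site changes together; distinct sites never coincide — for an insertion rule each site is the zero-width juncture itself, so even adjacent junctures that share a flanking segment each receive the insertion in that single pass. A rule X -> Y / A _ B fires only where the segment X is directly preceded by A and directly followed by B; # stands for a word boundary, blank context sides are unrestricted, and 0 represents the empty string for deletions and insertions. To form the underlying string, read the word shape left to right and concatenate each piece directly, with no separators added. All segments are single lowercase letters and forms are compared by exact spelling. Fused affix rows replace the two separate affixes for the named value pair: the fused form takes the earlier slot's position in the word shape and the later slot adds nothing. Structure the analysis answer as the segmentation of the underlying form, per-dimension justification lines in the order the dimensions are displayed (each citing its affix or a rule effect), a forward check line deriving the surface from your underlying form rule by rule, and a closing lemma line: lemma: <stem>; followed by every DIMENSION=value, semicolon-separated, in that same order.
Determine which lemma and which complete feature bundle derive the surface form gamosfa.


underlying: ga-moes-f-a
NUM=du - signalled by the affix ga-
KEL=ta - signalled by the affix -a
ASPECT=ri - signalled by the affix -f
check: gamoesfa -> gamosfa
lemma: moes; NUM=du; KEL=ta; ASPECT=ri


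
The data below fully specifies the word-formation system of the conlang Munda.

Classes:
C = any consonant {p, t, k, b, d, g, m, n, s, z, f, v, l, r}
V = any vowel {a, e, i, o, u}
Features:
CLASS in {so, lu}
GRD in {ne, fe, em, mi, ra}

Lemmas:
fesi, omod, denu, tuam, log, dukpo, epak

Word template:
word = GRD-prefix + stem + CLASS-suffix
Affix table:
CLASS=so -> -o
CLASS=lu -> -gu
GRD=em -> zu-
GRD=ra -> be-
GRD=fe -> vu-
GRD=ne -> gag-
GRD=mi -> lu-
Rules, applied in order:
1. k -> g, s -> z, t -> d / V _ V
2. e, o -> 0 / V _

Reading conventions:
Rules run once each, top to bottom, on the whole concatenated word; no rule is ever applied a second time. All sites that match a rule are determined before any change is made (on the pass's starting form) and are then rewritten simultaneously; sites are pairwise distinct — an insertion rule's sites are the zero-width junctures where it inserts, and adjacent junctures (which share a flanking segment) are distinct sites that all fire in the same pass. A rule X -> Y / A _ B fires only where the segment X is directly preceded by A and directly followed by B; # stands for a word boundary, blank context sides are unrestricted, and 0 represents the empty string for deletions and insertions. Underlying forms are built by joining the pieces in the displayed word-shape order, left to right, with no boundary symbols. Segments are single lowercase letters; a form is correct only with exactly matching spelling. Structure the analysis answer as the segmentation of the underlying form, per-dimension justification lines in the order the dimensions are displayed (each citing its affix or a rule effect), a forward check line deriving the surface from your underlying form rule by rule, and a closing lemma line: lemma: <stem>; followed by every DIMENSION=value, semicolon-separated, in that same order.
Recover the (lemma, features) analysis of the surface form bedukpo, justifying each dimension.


underlying: be-dukpo-o
CLASS=so - signalled by the affix -o
GRD=ra - signalled by the affix be-
check: bedukpoo -> bedukpoo -> bedukpo
lemma: dukpo; CLASS=so; GRD=ra


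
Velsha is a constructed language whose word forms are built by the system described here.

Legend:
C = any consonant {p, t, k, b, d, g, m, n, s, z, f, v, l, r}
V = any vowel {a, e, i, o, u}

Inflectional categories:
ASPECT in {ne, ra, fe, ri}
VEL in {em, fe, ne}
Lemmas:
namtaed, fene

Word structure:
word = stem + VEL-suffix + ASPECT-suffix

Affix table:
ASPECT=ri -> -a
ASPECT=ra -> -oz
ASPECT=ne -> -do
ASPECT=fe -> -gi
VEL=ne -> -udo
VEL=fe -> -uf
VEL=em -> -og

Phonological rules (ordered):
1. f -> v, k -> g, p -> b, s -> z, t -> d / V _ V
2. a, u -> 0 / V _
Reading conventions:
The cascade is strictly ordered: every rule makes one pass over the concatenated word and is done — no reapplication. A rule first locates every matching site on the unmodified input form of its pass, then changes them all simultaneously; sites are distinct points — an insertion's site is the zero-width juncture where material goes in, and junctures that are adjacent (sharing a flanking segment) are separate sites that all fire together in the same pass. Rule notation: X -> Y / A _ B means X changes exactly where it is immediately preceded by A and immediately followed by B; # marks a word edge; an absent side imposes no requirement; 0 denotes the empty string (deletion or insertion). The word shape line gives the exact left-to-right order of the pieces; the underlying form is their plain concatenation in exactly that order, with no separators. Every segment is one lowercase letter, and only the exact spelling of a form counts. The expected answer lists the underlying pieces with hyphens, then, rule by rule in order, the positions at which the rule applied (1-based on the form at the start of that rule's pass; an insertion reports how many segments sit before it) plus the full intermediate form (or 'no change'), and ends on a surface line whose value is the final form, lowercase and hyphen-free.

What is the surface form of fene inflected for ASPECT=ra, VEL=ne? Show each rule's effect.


underlying: fene-udo-oz
1. f -> v, k -> g, p -> b, s -> z, t -> d / V _ V: no change
2. a, u -> 0 / V _: fires at position(s) 5: fenedooz
surface: fenedooz


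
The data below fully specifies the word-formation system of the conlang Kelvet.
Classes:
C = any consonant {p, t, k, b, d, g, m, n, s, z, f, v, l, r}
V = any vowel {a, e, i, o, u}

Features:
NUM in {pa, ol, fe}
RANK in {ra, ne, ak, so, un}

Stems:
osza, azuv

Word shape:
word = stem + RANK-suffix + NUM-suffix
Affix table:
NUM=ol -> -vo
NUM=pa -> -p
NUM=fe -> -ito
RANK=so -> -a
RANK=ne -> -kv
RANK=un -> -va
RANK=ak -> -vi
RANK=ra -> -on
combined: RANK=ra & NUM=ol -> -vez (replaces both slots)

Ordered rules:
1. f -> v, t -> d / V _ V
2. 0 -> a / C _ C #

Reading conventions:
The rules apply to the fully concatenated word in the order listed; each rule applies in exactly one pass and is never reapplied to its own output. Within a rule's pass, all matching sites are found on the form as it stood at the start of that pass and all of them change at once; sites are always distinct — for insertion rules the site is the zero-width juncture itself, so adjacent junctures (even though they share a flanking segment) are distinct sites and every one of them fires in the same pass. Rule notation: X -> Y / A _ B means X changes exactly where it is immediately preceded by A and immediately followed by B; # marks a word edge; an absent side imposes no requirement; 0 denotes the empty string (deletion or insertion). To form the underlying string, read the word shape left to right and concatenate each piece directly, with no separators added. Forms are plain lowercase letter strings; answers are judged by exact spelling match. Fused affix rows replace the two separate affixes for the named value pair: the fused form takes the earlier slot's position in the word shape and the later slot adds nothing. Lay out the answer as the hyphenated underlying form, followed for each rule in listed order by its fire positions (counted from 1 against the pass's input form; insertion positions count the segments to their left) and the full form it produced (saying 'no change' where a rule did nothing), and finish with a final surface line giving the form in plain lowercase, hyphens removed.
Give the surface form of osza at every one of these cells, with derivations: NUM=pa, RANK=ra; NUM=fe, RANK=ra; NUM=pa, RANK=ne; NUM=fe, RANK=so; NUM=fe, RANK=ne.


cell NUM=pa, RANK=ra:
underlying: osza-on-p
1. f -> v, t -> d / V _ V: no change
2. 0 -> a / C _ C #: inserts after position(s) 6: oszaonap
surface: oszaonap

cell NUM=fe, RANK=ra:
underlying: osza-on-ito
1. f -> v, t -> d / V _ V: fires at position(s) 8: oszaonido
2. 0 -> a / C _ C #: no change
surface: oszaonido

cell NUM=pa, RANK=ne:
underlying: osza-kv-p
1. f -> v, t -> d / V _ V: no change
2. 0 -> a / C _ C #: inserts after position(s) 6: oszakvap
surface: oszakvap

cell NUM=fe, RANK=so:
underlying: osza-a-ito
1. f -> v, t -> d / V _ V: fires at position(s) 7: oszaaido
2. 0 -> a / C _ C #: no change
surface: oszaaido

cell NUM=fe, RANK=ne:
underlying: osza-kv-ito
1. f -> v, t -> d / V _ V: fires at position(s) 8: oszakvido
2. 0 -> a / C _ C #: no change
surface: oszakvido


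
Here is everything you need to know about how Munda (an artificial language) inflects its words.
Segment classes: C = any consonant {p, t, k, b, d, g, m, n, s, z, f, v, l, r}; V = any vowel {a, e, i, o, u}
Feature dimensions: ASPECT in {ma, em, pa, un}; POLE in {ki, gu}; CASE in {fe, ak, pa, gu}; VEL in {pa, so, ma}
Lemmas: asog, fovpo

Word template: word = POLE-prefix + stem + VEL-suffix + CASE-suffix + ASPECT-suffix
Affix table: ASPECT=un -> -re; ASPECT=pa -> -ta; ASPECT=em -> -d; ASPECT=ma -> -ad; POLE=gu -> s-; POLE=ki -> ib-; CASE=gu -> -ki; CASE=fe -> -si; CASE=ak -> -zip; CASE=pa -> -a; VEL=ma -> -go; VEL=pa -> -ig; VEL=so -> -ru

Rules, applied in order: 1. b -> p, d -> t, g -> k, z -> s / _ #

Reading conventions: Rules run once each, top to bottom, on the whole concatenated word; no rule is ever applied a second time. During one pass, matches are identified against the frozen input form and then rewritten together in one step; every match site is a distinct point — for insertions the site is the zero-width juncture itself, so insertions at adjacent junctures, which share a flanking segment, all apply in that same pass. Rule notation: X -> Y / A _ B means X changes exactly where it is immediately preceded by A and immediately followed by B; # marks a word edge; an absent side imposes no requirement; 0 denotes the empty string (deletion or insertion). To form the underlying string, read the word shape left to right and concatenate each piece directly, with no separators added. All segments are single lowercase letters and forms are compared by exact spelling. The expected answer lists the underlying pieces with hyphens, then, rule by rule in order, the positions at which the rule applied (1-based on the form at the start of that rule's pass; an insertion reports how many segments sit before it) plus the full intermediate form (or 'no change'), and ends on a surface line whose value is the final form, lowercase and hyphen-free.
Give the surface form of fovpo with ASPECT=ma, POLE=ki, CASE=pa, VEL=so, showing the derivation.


underlying: ib-fovpo-ru-a-ad
1. b -> p, d -> t, g -> k, z -> s / _ #: fires at position(s) 12: ibfovporuaat
surface: ibfovporuaat


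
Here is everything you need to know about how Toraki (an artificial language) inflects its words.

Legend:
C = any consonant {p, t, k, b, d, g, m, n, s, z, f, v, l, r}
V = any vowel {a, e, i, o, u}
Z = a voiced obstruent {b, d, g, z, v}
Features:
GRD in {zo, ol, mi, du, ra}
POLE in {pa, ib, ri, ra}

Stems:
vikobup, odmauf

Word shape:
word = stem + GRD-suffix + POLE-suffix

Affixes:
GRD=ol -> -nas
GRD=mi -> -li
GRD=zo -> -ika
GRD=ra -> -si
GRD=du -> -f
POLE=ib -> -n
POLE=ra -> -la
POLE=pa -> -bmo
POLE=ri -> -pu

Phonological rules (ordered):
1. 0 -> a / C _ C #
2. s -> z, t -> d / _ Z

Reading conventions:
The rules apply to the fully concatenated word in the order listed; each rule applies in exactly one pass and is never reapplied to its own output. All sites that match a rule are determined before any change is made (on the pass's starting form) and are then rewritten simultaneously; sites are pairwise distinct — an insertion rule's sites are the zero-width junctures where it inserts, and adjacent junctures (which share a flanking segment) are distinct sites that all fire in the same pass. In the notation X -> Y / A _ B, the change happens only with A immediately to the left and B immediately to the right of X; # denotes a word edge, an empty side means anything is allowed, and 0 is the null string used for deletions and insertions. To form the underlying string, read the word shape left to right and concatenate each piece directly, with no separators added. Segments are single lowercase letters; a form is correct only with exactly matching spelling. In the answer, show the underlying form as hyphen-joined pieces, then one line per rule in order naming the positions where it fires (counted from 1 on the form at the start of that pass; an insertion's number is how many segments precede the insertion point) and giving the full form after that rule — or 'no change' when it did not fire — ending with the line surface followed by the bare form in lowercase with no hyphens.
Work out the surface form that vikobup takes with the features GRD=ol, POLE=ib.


underlying: vikobup-nas-n
1. 0 -> a / C _ C #: inserts after position(s) 10: vikobupnasan
2. s -> z, t -> d / _ Z: no change
surface: vikobupnasan


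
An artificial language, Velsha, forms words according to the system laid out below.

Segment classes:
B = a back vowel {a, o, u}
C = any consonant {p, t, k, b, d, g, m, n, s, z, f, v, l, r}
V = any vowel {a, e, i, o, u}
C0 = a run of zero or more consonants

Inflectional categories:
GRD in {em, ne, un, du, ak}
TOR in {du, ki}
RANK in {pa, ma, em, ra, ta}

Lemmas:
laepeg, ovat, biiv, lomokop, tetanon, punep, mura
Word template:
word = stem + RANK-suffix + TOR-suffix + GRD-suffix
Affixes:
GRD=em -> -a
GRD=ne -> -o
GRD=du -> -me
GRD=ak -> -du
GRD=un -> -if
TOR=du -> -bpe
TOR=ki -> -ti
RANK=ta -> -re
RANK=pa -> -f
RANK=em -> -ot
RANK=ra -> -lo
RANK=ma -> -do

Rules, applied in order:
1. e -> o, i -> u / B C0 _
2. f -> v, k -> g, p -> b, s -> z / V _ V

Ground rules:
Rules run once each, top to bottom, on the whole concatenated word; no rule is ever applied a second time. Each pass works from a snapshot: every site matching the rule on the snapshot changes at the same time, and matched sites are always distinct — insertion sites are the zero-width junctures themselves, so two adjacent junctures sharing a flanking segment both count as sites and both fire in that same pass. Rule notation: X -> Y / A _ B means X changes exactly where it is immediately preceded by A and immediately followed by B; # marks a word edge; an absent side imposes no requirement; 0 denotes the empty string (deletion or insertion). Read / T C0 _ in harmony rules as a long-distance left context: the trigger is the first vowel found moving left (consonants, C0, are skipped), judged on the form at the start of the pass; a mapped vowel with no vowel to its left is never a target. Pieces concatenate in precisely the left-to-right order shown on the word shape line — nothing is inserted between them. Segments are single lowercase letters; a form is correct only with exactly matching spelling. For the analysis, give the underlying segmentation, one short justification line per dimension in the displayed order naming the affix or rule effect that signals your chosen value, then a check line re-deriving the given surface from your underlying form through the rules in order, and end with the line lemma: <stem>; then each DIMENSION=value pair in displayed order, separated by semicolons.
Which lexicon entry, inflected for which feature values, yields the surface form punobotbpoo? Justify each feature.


underlying: punep-ot-bpe-o
GRD=ne - signalled by the affix -o
TOR=du - signalled by the affix -bpe
RANK=em - signalled by the affix -ot
check: punepotbpeo -> punopotbpoo -> punobotbpoo
lemma: punep; GRD=ne; TOR=du; RANK=em


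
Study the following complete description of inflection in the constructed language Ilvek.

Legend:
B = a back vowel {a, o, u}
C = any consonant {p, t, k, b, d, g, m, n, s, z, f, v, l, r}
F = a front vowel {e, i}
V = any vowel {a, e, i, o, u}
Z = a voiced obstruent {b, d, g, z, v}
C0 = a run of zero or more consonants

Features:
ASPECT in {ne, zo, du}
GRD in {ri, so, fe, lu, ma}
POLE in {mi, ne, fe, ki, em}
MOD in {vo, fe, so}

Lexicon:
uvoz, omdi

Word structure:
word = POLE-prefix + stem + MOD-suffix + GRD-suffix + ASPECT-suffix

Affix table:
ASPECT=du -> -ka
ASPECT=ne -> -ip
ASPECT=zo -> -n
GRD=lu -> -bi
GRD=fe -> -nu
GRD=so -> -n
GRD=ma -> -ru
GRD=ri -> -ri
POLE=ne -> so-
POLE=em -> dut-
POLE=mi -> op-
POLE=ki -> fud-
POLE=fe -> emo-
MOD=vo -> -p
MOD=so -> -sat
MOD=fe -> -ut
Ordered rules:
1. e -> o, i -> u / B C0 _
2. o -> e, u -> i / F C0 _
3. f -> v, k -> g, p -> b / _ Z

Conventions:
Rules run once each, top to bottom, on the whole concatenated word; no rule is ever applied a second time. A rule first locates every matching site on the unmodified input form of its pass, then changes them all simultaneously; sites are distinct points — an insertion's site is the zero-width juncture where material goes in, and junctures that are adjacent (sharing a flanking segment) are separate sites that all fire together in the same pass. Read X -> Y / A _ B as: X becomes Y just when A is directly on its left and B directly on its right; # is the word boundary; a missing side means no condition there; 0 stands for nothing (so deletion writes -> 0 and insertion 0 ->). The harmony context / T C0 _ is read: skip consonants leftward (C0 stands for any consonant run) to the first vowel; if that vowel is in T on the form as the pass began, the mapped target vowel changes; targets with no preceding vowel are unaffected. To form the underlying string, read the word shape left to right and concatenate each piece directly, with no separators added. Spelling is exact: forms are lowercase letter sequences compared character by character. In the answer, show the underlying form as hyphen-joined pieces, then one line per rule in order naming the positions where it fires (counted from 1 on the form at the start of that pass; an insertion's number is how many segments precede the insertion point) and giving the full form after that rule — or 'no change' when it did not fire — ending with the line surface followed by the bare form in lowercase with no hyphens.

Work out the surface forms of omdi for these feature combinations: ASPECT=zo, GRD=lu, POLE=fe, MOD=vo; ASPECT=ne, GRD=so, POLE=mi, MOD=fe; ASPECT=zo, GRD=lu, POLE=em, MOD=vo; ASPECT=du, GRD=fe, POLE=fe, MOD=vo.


cell ASPECT=zo, GRD=lu, POLE=fe, MOD=vo:
underlying: emo-omdi-p-bi-n
1. e -> o, i -> u / B C0 _: fires at position(s) 7: emoomdupbin
2. o -> e, u -> i / F C0 _: fires at position(s) 3: emeomdupbin
3. f -> v, k -> g, p -> b / _ Z: fires at position(s) 8: emeomdubbin
surface: emeomdubbin

cell ASPECT=ne, GRD=so, POLE=mi, MOD=fe:
underlying: op-omdi-ut-n-ip
1. e -> o, i -> u / B C0 _: fires at position(s) 6, 10: opomduutnup
2. o -> e, u -> i / F C0 _: no change
3. f -> v, k -> g, p -> b / _ Z: no change
surface: opomduutnup

cell ASPECT=zo, GRD=lu, POLE=em, MOD=vo:
underlying: dut-omdi-p-bi-n
1. e -> o, i -> u / B C0 _: fires at position(s) 7: dutomdupbin
2. o -> e, u -> i / F C0 _: no change
3. f -> v, k -> g, p -> b / _ Z: fires at position(s) 8: dutomdubbin
surface: dutomdubbin

cell ASPECT=du, GRD=fe, POLE=fe, MOD=vo:
underlying: emo-omdi-p-nu-ka
1. e -> o, i -> u / B C0 _: fires at position(s) 7: emoomdupnuka
2. o -> e, u -> i / F C0 _: fires at position(s) 3: emeomdupnuka
3. f -> v, k -> g, p -> b / _ Z: no change
surface: emeomdupnuka


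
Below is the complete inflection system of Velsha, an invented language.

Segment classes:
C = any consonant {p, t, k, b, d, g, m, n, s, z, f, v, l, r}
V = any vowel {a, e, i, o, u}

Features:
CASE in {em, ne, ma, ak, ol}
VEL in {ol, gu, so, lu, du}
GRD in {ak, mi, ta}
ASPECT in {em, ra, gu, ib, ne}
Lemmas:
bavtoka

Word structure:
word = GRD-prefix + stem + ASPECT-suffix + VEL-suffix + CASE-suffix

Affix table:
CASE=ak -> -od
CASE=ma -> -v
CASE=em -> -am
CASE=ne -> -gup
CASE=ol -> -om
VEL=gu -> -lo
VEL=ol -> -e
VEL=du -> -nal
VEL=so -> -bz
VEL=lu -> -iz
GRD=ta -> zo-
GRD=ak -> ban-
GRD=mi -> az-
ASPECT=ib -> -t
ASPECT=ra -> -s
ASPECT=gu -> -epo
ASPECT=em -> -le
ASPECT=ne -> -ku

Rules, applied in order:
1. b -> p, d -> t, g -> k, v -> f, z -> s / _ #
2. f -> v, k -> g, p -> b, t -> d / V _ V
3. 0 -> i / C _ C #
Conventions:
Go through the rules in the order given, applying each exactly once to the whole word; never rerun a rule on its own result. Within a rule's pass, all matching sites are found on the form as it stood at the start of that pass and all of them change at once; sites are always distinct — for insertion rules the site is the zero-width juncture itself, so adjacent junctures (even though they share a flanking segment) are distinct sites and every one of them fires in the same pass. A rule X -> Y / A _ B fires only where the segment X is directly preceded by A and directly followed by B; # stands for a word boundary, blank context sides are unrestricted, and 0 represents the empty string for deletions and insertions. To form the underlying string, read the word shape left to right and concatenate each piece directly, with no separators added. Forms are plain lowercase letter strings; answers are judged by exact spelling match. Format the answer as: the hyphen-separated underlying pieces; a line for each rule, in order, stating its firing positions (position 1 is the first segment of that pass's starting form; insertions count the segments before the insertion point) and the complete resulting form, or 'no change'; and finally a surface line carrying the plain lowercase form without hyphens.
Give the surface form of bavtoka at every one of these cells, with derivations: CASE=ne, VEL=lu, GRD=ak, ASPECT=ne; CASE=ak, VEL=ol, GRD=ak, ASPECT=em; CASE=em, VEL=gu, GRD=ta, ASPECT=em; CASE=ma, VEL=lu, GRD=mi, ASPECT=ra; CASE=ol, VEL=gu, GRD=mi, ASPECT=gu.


cell CASE=ne, VEL=lu, GRD=ak, ASPECT=ne:
underlying: ban-bavtoka-ku-iz-gup
1. b -> p, d -> t, g -> k, v -> f, z -> s / _ #: no change
2. f -> v, k -> g, p -> b, t -> d / V _ V: fires at position(s) 9, 11: banbavtogaguizgup
3. 0 -> i / C _ C #: no change
surface: banbavtogaguizgup

cell CASE=ak, VEL=ol, GRD=ak, ASPECT=em:
underlying: ban-bavtoka-le-e-od
1. b -> p, d -> t, g -> k, v -> f, z -> s / _ #: fires at position(s) 15: banbavtokaleeot
2. f -> v, k -> g, p -> b, t -> d / V _ V: fires at position(s) 9: banbavtogaleeot
3. 0 -> i / C _ C #: no change
surface: banbavtogaleeot

cell CASE=em, VEL=gu, GRD=ta, ASPECT=em:
underlying: zo-bavtoka-le-lo-am
1. b -> p, d -> t, g -> k, v -> f, z -> s / _ #: no change
2. f -> v, k -> g, p -> b, t -> d / V _ V: fires at position(s) 8: zobavtogaleloam
3. 0 -> i / C _ C #: no change
surface: zobavtogaleloam

cell CASE=ma, VEL=lu, GRD=mi, ASPECT=ra:
underlying: az-bavtoka-s-iz-v
1. b -> p, d -> t, g -> k, v -> f, z -> s / _ #: fires at position(s) 13: azbavtokasizf
2. f -> v, k -> g, p -> b, t -> d / V _ V: fires at position(s) 8: azbavtogasizf
3. 0 -> i / C _ C #: inserts after position(s) 12: azbavtogasizif
surface: azbavtogasizif

cell CASE=ol, VEL=gu, GRD=mi, ASPECT=gu:
underlying: az-bavtoka-epo-lo-om
1. b -> p, d -> t, g -> k, v -> f, z -> s / _ #: no change
2. f -> v, k -> g, p -> b, t -> d / V _ V: fires at position(s) 8, 11: azbavtogaeboloom
3. 0 -> i / C _ C #: no change
surface: azbavtogaeboloom


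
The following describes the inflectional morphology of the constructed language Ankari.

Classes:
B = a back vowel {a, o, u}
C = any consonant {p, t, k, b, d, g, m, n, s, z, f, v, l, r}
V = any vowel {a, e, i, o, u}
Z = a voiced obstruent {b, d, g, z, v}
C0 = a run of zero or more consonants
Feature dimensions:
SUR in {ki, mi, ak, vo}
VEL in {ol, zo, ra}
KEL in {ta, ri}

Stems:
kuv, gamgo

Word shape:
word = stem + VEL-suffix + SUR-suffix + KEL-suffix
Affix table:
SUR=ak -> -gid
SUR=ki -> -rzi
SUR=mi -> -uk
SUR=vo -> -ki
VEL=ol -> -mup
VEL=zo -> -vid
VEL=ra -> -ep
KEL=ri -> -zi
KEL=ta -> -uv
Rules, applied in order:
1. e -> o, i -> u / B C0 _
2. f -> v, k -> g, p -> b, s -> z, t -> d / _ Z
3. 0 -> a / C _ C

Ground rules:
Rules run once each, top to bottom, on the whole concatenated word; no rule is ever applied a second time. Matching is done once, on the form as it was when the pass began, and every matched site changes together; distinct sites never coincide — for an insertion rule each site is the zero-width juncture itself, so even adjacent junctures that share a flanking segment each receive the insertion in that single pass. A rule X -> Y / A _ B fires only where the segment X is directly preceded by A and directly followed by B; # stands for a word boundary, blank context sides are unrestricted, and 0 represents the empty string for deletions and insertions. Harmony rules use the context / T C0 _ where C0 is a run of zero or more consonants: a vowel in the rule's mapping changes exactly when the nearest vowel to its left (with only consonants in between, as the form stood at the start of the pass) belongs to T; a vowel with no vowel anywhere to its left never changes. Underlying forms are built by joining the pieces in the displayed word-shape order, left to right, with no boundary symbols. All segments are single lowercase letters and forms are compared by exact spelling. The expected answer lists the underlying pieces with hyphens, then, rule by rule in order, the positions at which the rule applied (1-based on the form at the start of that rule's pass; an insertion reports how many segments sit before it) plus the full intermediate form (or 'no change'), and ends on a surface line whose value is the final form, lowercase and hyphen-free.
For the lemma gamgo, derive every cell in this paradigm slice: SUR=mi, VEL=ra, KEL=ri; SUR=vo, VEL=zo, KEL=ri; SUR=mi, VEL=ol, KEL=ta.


cell SUR=mi, VEL=ra, KEL=ri:
underlying: gamgo-ep-uk-zi
1. e -> o, i -> u / B C0 _: fires at position(s) 6, 11: gamgoopukzu
2. f -> v, k -> g, p -> b, s -> z, t -> d / _ Z: fires at position(s) 9: gamgoopugzu
3. 0 -> a / C _ C: inserts after position(s) 3, 9: gamagoopugazu
surface: gamagoopugazu

cell SUR=vo, VEL=zo, KEL=ri:
underlying: gamgo-vid-ki-zi
1. e -> o, i -> u / B C0 _: fires at position(s) 7: gamgovudkizi
2. f -> v, k -> g, p -> b, s -> z, t -> d / _ Z: no change
3. 0 -> a / C _ C: inserts after position(s) 3, 8: gamagovudakizi
surface: gamagovudakizi

cell SUR=mi, VEL=ol, KEL=ta:
underlying: gamgo-mup-uk-uv
1. e -> o, i -> u / B C0 _: no change
2. f -> v, k -> g, p -> b, s -> z, t -> d / _ Z: no change
3. 0 -> a / C _ C: inserts after position(s) 3: gamagomupukuv
surface: gamagomupukuv


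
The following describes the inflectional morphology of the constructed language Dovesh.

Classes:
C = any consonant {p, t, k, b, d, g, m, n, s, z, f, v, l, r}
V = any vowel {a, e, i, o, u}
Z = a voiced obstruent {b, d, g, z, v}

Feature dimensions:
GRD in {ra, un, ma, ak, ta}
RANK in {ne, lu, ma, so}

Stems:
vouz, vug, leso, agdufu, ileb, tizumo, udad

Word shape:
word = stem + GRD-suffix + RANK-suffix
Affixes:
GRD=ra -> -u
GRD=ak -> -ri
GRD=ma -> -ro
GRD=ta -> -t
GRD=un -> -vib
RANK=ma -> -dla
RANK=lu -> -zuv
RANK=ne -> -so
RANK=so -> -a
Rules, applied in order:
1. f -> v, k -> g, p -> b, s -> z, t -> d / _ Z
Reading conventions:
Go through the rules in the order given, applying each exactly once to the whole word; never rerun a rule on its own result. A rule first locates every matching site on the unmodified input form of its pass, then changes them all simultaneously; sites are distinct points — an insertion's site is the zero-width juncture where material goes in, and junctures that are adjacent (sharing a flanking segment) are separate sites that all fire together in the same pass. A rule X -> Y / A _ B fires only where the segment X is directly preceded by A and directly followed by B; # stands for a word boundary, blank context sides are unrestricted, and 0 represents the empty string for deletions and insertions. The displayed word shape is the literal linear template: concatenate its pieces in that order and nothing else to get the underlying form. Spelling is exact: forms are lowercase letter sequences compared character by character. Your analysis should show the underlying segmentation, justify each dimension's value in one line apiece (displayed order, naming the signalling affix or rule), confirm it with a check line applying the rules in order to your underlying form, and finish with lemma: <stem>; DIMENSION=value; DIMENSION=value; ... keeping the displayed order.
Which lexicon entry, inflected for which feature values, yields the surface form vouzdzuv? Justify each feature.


underlying: vouz-t-zuv
GRD=ta - signalled by the affix -t
RANK=lu - signalled by the affix -zuv
check: vouztzuv -> vouzdzuv
lemma: vouz; GRD=ta; RANK=lu


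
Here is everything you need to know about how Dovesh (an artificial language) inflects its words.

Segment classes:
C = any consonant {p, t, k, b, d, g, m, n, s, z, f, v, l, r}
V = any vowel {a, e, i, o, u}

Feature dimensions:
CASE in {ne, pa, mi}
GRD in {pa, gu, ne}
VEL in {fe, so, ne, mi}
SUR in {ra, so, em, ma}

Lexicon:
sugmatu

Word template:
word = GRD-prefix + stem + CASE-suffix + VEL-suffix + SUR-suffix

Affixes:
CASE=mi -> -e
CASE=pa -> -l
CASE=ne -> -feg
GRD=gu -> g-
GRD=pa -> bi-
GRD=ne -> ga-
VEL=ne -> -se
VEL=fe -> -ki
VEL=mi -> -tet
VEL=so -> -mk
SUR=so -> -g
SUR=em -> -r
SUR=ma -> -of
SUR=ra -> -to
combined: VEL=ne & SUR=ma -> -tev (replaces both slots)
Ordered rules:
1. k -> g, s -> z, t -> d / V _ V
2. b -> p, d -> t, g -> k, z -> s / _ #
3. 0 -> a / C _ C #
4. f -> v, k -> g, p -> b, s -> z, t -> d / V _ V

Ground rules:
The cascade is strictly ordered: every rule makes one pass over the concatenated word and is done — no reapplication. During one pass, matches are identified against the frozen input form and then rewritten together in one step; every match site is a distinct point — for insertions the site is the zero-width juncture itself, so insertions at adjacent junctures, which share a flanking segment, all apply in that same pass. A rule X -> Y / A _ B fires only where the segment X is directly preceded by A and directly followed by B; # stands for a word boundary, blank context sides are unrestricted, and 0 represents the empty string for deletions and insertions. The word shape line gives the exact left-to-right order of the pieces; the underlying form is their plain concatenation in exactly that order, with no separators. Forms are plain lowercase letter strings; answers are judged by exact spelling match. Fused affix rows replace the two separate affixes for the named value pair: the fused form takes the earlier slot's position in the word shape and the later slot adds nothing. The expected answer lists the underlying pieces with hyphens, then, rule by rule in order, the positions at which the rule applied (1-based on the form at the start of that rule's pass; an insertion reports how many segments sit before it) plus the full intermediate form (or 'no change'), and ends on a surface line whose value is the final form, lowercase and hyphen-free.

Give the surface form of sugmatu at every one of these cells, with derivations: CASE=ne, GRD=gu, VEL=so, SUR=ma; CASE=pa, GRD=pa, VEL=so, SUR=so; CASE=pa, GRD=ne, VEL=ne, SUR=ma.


cell CASE=ne, GRD=gu, VEL=so, SUR=ma:
underlying: g-sugmatu-feg-mk-of
1. k -> g, s -> z, t -> d / V _ V: fires at position(s) 7: gsugmadufegmkof
2. b -> p, d -> t, g -> k, z -> s / _ #: no change
3. 0 -> a / C _ C #: no change
4. f -> v, k -> g, p -> b, s -> z, t -> d / V _ V: fires at position(s) 9: gsugmaduvegmkof
surface: gsugmaduvegmkof

cell CASE=pa, GRD=pa, VEL=so, SUR=so:
underlying: bi-sugmatu-l-mk-g
1. k -> g, s -> z, t -> d / V _ V: fires at position(s) 3, 8: bizugmadulmkg
2. b -> p, d -> t, g -> k, z -> s / _ #: fires at position(s) 13: bizugmadulmkk
3. 0 -> a / C _ C #: inserts after position(s) 12: bizugmadulmkak
4. f -> v, k -> g, p -> b, s -> z, t -> d / V _ V: no change
surface: bizugmadulmkak

cell CASE=pa, GRD=ne, VEL=ne, SUR=ma:
underlying: ga-sugmatu-l-tev
1. k -> g, s -> z, t -> d / V _ V: fires at position(s) 3, 8: gazugmadultev
2. b -> p, d -> t, g -> k, z -> s / _ #: no change
3. 0 -> a / C _ C #: no change
4. f -> v, k -> g, p -> b, s -> z, t -> d / V _ V: no change
surface: gazugmadultev
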